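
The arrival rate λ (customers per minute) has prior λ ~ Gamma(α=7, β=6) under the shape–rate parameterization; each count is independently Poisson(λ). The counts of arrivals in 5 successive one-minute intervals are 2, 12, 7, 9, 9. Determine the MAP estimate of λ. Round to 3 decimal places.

λ̂_MAP = 4.091

Σxᵢ = 2+12+7+9+9 = 39, with n = 5.
Posterior ∝ λ^6e^(−6λ) · λ^39e^(−5λ) = λ^45e^(−11λ), i.e. Gamma(shape=46, rate=11).
The mode of a Gamma(a, b) with a ≥ 1 (shape–rate) is (a−1)/b = 45/11 ≈ 4.091.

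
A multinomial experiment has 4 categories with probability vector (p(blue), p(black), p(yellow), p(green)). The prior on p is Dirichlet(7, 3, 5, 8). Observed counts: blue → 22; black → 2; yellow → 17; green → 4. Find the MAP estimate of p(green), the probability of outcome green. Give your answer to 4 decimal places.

The posterior is Dirichlet(αᵢ + nᵢ) = Dirichlet(29, 5, 22, 12).
For a Dirichlet(a₁,…,a_K) with all aᵢ > 1, the mode has j-th component (aⱼ − 1)/(Σaᵢ − K).
Here Σaᵢ = 68 and K = 4, so p(green) = (12 − 1)/(68 − 4) = 11/64 ≈ 0.1719.

MAP estimate of p(green) = 0.1719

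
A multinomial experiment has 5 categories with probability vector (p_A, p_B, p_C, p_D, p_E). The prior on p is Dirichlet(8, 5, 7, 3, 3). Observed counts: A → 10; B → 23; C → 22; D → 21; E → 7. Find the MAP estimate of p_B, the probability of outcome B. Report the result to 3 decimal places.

The posterior is Dirichlet(αᵢ + nᵢ) = Dirichlet(18, 28, 29, 24, 10).
For a Dirichlet(a₁,…,a_K) with all aᵢ > 1, the mode has j-th component (aⱼ − 1)/(Σaᵢ − K).
Here Σaᵢ = 109 and K = 5, so p_B = (28 − 1)/(109 − 5) = 27/104 ≈ 0.260.

MAP estimate of p_B = 0.260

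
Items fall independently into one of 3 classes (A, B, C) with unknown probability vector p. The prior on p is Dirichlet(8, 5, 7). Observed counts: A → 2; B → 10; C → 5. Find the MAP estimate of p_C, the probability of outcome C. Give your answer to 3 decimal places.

The posterior is Dirichlet(αᵢ + nᵢ) = Dirichlet(10, 15, 12).
For a Dirichlet(a₁,…,a_K) with all aᵢ > 1, the mode has j-th component (aⱼ − 1)/(Σaᵢ − K).
Here Σaᵢ = 37 and K = 3, so p_C = (12 − 1)/(37 − 3) = 11/34 ≈ 0.324.

MAP estimate of p_C = 0.324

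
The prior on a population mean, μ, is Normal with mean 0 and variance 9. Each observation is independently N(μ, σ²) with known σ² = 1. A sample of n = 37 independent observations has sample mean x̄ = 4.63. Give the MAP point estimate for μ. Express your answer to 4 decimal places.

n = 37, x̄ = 4.63.
For a Normal prior and Normal likelihood with known variance, the posterior is Normal; its mode equals its mean, the precision-weighted average.
Prior precision 1/σ₀² = 1/9; data precision n/σ² = 37/1 = 37.
μ̂ = ((1/9)·0 + 37·4.63) / (1/9 + 37) = 171.31/(334/9) = 154179/33400 ≈ 4.6161.

μ̂_MAP = 4.6161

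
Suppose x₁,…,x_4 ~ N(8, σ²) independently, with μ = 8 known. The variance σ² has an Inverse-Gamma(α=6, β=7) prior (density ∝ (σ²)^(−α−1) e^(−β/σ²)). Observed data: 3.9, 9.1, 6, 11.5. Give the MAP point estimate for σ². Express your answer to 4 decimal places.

Sum of squared deviations about the known mean: SS = (3.9−8)² + (9.1−8)² + (6−8)² + (11.5−8)² = 34.27.
The Normal likelihood contributes (σ²)^(−n/2) exp(−SS/(2σ²)), so the posterior is Inverse-Gamma(α + n/2, β + SS/2) = Inverse-Gamma(8, 24.135).
The mode of Inverse-Gamma(a, b) is b/(a+1) = 24.135/9 ≈ 2.6817.

σ̂²_MAP = 2.6817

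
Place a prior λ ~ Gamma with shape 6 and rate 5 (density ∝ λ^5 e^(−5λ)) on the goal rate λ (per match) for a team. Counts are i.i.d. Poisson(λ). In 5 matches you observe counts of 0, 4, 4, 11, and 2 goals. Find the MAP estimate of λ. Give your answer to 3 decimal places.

Σxᵢ = 0+4+4+11+2 = 21, with n = 5.
Posterior ∝ λ^5e^(−5λ) · λ^21e^(−5λ) = λ^26e^(−10λ), i.e. Gamma(shape=27, rate=10).
The mode of a Gamma(a, b) with a ≥ 1 (shape–rate) is (a−1)/b = 26/10 ≈ 2.600.

λ̂_MAP = 2.600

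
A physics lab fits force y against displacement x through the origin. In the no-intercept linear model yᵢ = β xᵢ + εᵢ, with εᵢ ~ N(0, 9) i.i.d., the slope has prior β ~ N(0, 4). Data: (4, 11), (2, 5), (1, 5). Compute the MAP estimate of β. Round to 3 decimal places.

β̂_MAP = 2.538

log p(β | y) = −Σ(yᵢ − βxᵢ)²/(2·9) − β²/(2·4) + const.
Setting the derivative to zero: Σxᵢ(yᵢ − βxᵢ)/9 − β/4 = 0, so β = Σxᵢyᵢ / (Σxᵢ² + σ²/τ²).
Σxᵢyᵢ = 4·11 + 2·5 + 1·5 = 59; Σxᵢ² = 21; σ²/τ² = 2.25.
β̂_MAP = 59 / (21 + 2.25) = 59/23.25 ≈ 2.538.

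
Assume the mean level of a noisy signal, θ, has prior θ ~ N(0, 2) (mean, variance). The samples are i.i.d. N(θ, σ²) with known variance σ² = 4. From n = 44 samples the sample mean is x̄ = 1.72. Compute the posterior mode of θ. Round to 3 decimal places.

θ̂_MAP = 1.645

n = 44, x̄ = 1.72.
For a Normal prior and Normal likelihood with known variance, the posterior is Normal; its mode equals its mean, the precision-weighted average.
Prior precision 1/σ₀² = 1/2 = 0.5; data precision n/σ² = 44/4 = 11.
θ̂ = (0.5·0 + 11·1.72) / (0.5 + 11) = 18.92/11.5 = 946/575 ≈ 1.645.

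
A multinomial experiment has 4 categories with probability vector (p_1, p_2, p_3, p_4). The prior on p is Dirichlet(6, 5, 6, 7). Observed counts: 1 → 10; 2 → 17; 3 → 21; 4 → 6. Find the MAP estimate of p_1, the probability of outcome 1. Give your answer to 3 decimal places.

MAP estimate: 0.203

The posterior is Dirichlet(αᵢ + nᵢ) = Dirichlet(16, 22, 27, 13).
For a Dirichlet(a₁,…,a_K) with all aᵢ > 1, the mode has j-th component (aⱼ − 1)/(Σaᵢ − K).
Here Σaᵢ = 78 and K = 4, so p_1 = (16 − 1)/(78 − 4) = 15/74 ≈ 0.203.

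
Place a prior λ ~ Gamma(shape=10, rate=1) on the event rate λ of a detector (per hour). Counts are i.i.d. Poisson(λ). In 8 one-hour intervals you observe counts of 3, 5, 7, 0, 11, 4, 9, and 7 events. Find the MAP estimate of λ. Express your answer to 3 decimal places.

Σxᵢ = 3+5+7+0+11+4+9+7 = 46, with n = 8.
Posterior ∝ λ^9e^(−1λ) · λ^46e^(−8λ) = λ^55e^(−9λ), i.e. Gamma(shape=56, rate=9).
The mode of a Gamma(a, b) with a ≥ 1 (shape–rate) is (a−1)/b = 55/9 ≈ 6.111.

λ̂_MAP = 6.111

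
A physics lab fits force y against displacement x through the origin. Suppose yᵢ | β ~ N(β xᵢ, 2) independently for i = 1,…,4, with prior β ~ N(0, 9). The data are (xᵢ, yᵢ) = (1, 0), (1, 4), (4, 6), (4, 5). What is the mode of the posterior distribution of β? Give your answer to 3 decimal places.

log p(β | y) = −Σ(yᵢ − βxᵢ)²/(2·2) − β²/(2·9) + const.
Setting the derivative to zero: Σxᵢ(yᵢ − βxᵢ)/2 − β/9 = 0, so β = Σxᵢyᵢ / (Σxᵢ² + σ²/τ²).
Σxᵢyᵢ = 1·0 + 1·4 + 4·6 + 4·5 = 48; Σxᵢ² = 34; σ²/τ² = 2/9.
β̂_MAP = 48 / (34 + 2/9) = 48/(308/9) = 108/77 ≈ 1.403.

β̂_MAP = 1.403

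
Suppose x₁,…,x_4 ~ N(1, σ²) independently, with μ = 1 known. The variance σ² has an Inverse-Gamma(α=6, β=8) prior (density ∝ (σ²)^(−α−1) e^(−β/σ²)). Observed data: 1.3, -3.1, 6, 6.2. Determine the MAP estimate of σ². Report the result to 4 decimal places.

Sum of squared deviations about the known mean: SS = (1.3−1)² + (-3.1−1)² + (6−1)² + (6.2−1)² = 68.94.
The Normal likelihood contributes (σ²)^(−n/2) exp(−SS/(2σ²)), so the posterior is Inverse-Gamma(α + n/2, β + SS/2) = Inverse-Gamma(8, 42.47).
The mode of Inverse-Gamma(a, b) is b/(a+1) = 42.47/9 ≈ 4.7189.

σ̂²_MAP = 4.7189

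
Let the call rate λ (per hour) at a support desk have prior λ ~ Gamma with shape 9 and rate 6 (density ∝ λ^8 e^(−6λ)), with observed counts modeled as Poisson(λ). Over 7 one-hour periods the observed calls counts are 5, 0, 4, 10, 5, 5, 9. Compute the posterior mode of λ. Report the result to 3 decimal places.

λ̂_MAP = 3.538

Σxᵢ = 5+0+4+10+5+5+9 = 38, with n = 7.
Posterior ∝ λ^8e^(−6λ) · λ^38e^(−7λ) = λ^46e^(−13λ), i.e. Gamma(shape=47, rate=13).
The mode of a Gamma(a, b) with a ≥ 1 (shape–rate) is (a−1)/b = 46/13 ≈ 3.538.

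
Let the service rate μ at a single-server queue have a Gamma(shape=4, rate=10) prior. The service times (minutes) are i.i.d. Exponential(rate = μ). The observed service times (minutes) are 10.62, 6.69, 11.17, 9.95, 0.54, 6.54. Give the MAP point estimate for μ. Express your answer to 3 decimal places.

The Exponential(rate=μ) likelihood is ∝ μ^n e^(−μΣtᵢ). Here n = 6 and Σtᵢ = 10.62 + 6.69 + 11.17 + 9.95 + 0.54 + 6.54 = 45.51.
Posterior ∝ μ^3e^(−10μ) · μ^6e^(−45.51μ) = μ^9e^(−55.51μ), i.e. Gamma(10, 55.51).
Mode = (a−1)/b = 9/55.51 ≈ 0.162.

μ̂_MAP = 0.162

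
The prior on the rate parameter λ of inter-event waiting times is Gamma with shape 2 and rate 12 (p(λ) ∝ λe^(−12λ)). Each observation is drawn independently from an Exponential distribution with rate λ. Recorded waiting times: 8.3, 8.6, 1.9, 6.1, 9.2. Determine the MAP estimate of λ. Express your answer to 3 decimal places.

λ̂_MAP = 0.130

The Exponential(rate=λ) likelihood is ∝ λ^n e^(−λΣtᵢ). Here n = 5 and Σtᵢ = 8.3 + 8.6 + 1.9 + 6.1 + 9.2 = 34.1.
Posterior ∝ λe^(−12λ) · λ^5e^(−34.1λ) = λ^6e^(−46.1λ), i.e. Gamma(7, 46.1).
Mode = (a−1)/b = 6/46.1 ≈ 0.130.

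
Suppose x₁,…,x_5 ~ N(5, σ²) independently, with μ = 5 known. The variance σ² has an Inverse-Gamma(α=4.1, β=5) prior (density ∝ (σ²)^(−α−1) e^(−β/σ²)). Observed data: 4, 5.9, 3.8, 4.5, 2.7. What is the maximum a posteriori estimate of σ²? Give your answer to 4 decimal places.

σ̂²_MAP = 1.2362

Sum of squared deviations about the known mean: SS = (4−5)² + (5.9−5)² + (3.8−5)² + (4.5−5)² + (2.7−5)² = 8.79.
The Normal likelihood contributes (σ²)^(−n/2) exp(−SS/(2σ²)), so the posterior is Inverse-Gamma(α + n/2, β + SS/2) = Inverse-Gamma(6.6, 9.395).
The mode of Inverse-Gamma(a, b) is b/(a+1) = 9.395/7.6 ≈ 1.2362.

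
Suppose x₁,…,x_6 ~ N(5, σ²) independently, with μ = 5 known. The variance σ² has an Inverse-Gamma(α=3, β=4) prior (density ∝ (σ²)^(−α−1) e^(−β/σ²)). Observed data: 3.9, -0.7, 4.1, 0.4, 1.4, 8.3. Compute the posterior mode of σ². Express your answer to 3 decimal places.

Sum of squared deviations about the known mean: SS = (3.9−5)² + (-0.7−5)² + (4.1−5)² + (0.4−5)² + (1.4−5)² + (8.3−5)² = 79.52.
The Normal likelihood contributes (σ²)^(−n/2) exp(−SS/(2σ²)), so the posterior is Inverse-Gamma(α + n/2, β + SS/2) = Inverse-Gamma(6, 43.76).
The mode of Inverse-Gamma(a, b) is b/(a+1) = 43.76/7 ≈ 6.251.

σ̂²_MAP = 6.251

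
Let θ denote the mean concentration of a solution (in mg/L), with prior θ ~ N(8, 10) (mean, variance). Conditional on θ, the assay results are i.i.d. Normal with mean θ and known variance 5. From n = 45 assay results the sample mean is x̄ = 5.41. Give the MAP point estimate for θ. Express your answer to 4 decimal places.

θ̂_MAP = 5.4385

n = 45, x̄ = 5.41.
For a Normal prior and Normal likelihood with known variance, the posterior is Normal; its mode equals its mean, the precision-weighted average.
Prior precision 1/σ₀² = 1/10 = 0.1; data precision n/σ² = 45/5 = 9.
θ̂ = (0.1·8 + 9·5.41) / (0.1 + 9) = 49.49/9.1 = 707/130 ≈ 5.4385.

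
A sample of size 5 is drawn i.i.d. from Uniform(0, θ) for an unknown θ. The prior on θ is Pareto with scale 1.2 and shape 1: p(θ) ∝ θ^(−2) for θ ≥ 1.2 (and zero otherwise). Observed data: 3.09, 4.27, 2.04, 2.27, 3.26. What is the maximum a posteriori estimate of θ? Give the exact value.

θ̂_MAP = 4.27

The Uniform(0, θ) likelihood is θ^(−n) for θ ≥ max(xᵢ), zero otherwise. Here max(xᵢ) = 4.27.
Posterior ∝ θ^(−2) · θ^(−5) = θ^(−7) on θ ≥ max(1.2, 4.27) = 4.27.
This density is strictly decreasing in θ, so the posterior mode lies at the lower boundary of the support.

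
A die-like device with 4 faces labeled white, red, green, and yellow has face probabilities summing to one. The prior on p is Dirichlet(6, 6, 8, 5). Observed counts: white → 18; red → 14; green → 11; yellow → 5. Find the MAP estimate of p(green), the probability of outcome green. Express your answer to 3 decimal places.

The posterior is Dirichlet(αᵢ + nᵢ) = Dirichlet(24, 20, 19, 10).
For a Dirichlet(a₁,…,a_K) with all aᵢ > 1, the mode has j-th component (aⱼ − 1)/(Σaᵢ − K).
Here Σaᵢ = 73 and K = 4, so p(green) = (19 − 1)/(73 − 4) = 18/69 ≈ 0.261.

MAP estimate of p(green) = 0.261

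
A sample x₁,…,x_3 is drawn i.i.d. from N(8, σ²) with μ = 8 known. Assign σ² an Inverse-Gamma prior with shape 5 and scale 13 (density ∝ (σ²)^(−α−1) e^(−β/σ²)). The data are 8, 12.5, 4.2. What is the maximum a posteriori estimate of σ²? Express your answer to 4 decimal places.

Sum of squared deviations about the known mean: SS = (8−8)² + (12.5−8)² + (4.2−8)² = 34.69.
The Normal likelihood contributes (σ²)^(−n/2) exp(−SS/(2σ²)), so the posterior is Inverse-Gamma(α + n/2, β + SS/2) = Inverse-Gamma(6.5, 30.345).
The mode of Inverse-Gamma(a, b) is b/(a+1) = 30.345/7.5 ≈ 4.0460.

σ̂²_MAP = 4.0460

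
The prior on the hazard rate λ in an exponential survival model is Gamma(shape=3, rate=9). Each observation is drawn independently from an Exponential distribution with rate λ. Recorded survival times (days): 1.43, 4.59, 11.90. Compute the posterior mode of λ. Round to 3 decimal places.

λ̂_MAP = 0.186

The Exponential(rate=λ) likelihood is ∝ λ^n e^(−λΣtᵢ). Here n = 3 and Σtᵢ = 1.43 + 4.59 + 11.90 = 17.92.
Posterior ∝ λ^2e^(−9λ) · λ^3e^(−17.92λ) = λ^5e^(−26.92λ), i.e. Gamma(6, 26.92).
Mode = (a−1)/b = 5/26.92 ≈ 0.186.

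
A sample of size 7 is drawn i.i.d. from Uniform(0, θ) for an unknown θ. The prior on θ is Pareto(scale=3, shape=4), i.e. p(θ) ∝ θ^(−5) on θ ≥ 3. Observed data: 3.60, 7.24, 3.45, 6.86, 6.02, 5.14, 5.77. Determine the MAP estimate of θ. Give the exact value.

The Uniform(0, θ) likelihood is θ^(−n) for θ ≥ max(xᵢ), zero otherwise. Here max(xᵢ) = 7.24.
Posterior ∝ θ^(−5) · θ^(−7) = θ^(−12) on θ ≥ max(3, 7.24) = 7.24.
This density is strictly decreasing in θ, so the posterior mode lies at the lower boundary of the support.

θ̂_MAP = 7.24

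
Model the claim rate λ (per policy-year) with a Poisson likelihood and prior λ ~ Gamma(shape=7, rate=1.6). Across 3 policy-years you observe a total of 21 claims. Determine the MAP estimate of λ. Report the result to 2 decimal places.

Σxᵢ = 21, n = 3.
Posterior ∝ λ^6e^(−1.6λ) · λ^21e^(−3λ) = λ^27e^(−4.6λ), i.e. Gamma(shape=28, rate=4.6).
The mode of a Gamma(a, b) with a ≥ 1 (shape–rate) is (a−1)/b = 27/4.6 ≈ 5.87.

λ̂_MAP = 5.87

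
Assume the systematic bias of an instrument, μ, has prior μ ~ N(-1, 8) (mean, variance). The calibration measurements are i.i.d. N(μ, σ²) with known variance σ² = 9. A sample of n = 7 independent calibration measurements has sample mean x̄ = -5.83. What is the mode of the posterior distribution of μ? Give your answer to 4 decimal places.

n = 7, x̄ = -5.83.
For a Normal prior and Normal likelihood with known variance, the posterior is Normal; its mode equals its mean, the precision-weighted average.
Prior precision 1/σ₀² = 1/8 = 0.125; data precision n/σ² = 7/9.
μ̂ = (0.125·(-1) + (7/9)·(-5.83)) / (0.125 + 7/9) = (-8387/1800)/(65/72) = -8387/1625 ≈ -5.1612.

μ̂_MAP = -5.1612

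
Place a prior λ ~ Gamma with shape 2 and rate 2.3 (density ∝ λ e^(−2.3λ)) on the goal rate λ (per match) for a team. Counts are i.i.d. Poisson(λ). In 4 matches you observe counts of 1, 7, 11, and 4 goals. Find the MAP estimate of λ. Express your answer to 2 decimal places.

λ̂_MAP = 3.81

Σxᵢ = 1+7+11+4 = 23, with n = 4.
Posterior ∝ λe^(−2.3λ) · λ^23e^(−4λ) = λ^24e^(−6.3λ), i.e. Gamma(shape=25, rate=6.3).
The mode of a Gamma(a, b) with a ≥ 1 (shape–rate) is (a−1)/b = 24/6.3 ≈ 3.81.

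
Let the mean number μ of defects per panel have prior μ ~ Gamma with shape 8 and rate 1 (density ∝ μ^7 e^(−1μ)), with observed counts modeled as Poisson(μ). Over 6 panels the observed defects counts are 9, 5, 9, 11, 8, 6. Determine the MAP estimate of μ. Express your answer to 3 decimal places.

Σxᵢ = 9+5+9+11+8+6 = 48, with n = 6.
Posterior ∝ μ^7e^(−1μ) · μ^48e^(−6μ) = μ^55e^(−7μ), i.e. Gamma(shape=56, rate=7).
The mode of a Gamma(a, b) with a ≥ 1 (shape–rate) is (a−1)/b = 55/7 ≈ 7.857.

μ̂_MAP = 7.857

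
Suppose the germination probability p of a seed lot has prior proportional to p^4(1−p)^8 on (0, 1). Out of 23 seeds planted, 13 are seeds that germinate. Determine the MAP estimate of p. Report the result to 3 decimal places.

p̂_MAP = 0.486

The prior density ∝ p^4(1−p)^8 is the kernel of Beta(5, 9).
Data: 13 successes in 23 trials. The binomial likelihood contributes p^13(1−p)^10, so the posterior is Beta(5+13, 9+10) = Beta(18, 19).
For Beta(a, b) with a, b > 1 the mode is (a−1)/(a+b−2) = 17/35 ≈ 0.486.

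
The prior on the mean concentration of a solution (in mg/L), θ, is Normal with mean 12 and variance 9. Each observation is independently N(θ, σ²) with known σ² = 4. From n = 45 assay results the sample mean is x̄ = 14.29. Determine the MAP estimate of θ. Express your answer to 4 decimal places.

n = 45, x̄ = 14.29.
For a Normal prior and Normal likelihood with known variance, the posterior is Normal; its mode equals its mean, the precision-weighted average.
Prior precision 1/σ₀² = 1/9; data precision n/σ² = 45/4 = 11.25.
θ̂ = ((1/9)·12 + 11.25·14.29) / (1/9 + 11.25) = (38903/240)/(409/36) = 116709/8180 ≈ 14.2676.

θ̂_MAP = 14.2676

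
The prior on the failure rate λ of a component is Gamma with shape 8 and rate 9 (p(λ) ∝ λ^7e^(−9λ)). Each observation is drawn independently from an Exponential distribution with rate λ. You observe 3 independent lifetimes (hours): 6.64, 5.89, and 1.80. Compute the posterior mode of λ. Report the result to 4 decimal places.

The Exponential(rate=λ) likelihood is ∝ λ^n e^(−λΣtᵢ). Here n = 3 and Σtᵢ = 6.64 + 5.89 + 1.80 = 14.33.
Posterior ∝ λ^7e^(−9λ) · λ^3e^(−14.33λ) = λ^10e^(−23.33λ), i.e. Gamma(11, 23.33).
Mode = (a−1)/b = 10/23.33 ≈ 0.4286.

λ̂_MAP = 0.4286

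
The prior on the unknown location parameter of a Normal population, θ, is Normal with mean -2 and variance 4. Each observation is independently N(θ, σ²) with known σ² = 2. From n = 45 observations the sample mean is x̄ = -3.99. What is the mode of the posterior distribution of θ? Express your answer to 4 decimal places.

θ̂_MAP = -3.9681

n = 45, x̄ = -3.99.
For a Normal prior and Normal likelihood with known variance, the posterior is Normal; its mode equals its mean, the precision-weighted average.
Prior precision 1/σ₀² = 1/4 = 0.25; data precision n/σ² = 45/2 = 22.5.
θ̂ = (0.25·(-2) + 22.5·(-3.99)) / (0.25 + 22.5) = (-90.275)/22.75 = -3611/910 ≈ -3.9681.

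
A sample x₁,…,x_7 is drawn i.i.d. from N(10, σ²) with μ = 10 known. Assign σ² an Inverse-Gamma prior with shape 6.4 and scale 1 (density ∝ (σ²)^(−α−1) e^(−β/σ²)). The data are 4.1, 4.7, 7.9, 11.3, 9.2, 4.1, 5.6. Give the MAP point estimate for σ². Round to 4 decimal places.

Sum of squared deviations about the known mean: SS = (4.1−10)² + (4.7−10)² + (7.9−10)² + (11.3−10)² + (9.2−10)² + (4.1−10)² + (5.6−10)² = 123.81.
The Normal likelihood contributes (σ²)^(−n/2) exp(−SS/(2σ²)), so the posterior is Inverse-Gamma(α + n/2, β + SS/2) = Inverse-Gamma(9.9, 62.905).
The mode of Inverse-Gamma(a, b) is b/(a+1) = 62.905/10.9 ≈ 5.7711.

σ̂²_MAP = 5.7711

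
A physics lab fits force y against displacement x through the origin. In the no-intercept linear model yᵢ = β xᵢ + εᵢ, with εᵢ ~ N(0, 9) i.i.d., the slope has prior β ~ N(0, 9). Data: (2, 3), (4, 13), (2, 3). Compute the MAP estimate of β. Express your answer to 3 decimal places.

log p(β | y) = −Σ(yᵢ − βxᵢ)²/(2·9) − β²/(2·9) + const.
Setting the derivative to zero: Σxᵢ(yᵢ − βxᵢ)/9 − β/9 = 0, so β = Σxᵢyᵢ / (Σxᵢ² + σ²/τ²).
Σxᵢyᵢ = 2·3 + 4·13 + 2·3 = 64; Σxᵢ² = 24; σ²/τ² = 1.
β̂_MAP = 64 / (24 + 1) = 64/25 ≈ 2.560.

β̂_MAP = 2.560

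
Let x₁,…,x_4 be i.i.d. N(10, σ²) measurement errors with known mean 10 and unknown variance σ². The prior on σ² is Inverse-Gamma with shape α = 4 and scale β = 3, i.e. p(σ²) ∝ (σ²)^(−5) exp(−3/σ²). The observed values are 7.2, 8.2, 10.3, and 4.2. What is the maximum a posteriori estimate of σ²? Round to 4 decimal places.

Sum of squared deviations about the known mean: SS = (7.2−10)² + (8.2−10)² + (10.3−10)² + (4.2−10)² = 44.81.
The Normal likelihood contributes (σ²)^(−n/2) exp(−SS/(2σ²)), so the posterior is Inverse-Gamma(α + n/2, β + SS/2) = Inverse-Gamma(6, 25.405).
The mode of Inverse-Gamma(a, b) is b/(a+1) = 25.405/7 ≈ 3.6293.

σ̂²_MAP = 3.6293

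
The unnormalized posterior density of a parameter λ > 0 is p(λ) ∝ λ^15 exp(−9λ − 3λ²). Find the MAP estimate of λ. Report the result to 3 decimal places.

ℓ'(λ) = 15/λ − 9 − 6λ. Setting this to zero and multiplying by λ: 6λ² + 9λ − 15 = 0.
λ = (−9 + √(9² + 4·6·15)) / (2·6) = (−9 + √441) / 12 = (−9 + 21)/12 = 1.
ℓ''(λ) = −15/λ² − 6 < 0, confirming a maximum.

λ̂_MAP = 1.000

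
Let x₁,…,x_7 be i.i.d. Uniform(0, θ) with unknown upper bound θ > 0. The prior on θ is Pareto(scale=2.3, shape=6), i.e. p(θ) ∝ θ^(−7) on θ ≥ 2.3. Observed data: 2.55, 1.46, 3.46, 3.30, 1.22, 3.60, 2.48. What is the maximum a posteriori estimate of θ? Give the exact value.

θ̂_MAP = 3.60

The Uniform(0, θ) likelihood is θ^(−n) for θ ≥ max(xᵢ), zero otherwise. Here max(xᵢ) = 3.60.
Posterior ∝ θ^(−7) · θ^(−7) = θ^(−14) on θ ≥ max(2.3, 3.60) = 3.60.
This density is strictly decreasing in θ, so the posterior mode lies at the lower boundary of the support.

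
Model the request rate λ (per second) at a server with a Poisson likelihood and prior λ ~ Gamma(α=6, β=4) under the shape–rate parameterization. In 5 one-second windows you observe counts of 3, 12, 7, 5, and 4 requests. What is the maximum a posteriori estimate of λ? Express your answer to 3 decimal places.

Σxᵢ = 3+12+7+5+4 = 31, with n = 5.
Posterior ∝ λ^5e^(−4λ) · λ^31e^(−5λ) = λ^36e^(−9λ), i.e. Gamma(shape=37, rate=9).
The mode of a Gamma(a, b) with a ≥ 1 (shape–rate) is (a−1)/b = 36/9 ≈ 4.000.

λ̂_MAP = 4.000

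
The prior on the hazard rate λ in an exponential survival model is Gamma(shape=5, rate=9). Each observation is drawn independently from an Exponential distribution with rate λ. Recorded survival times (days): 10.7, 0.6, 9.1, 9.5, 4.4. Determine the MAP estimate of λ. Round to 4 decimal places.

λ̂_MAP = 0.2079

The Exponential(rate=λ) likelihood is ∝ λ^n e^(−λΣtᵢ). Here n = 5 and Σtᵢ = 10.7 + 0.6 + 9.1 + 9.5 + 4.4 = 34.3.
Posterior ∝ λ^4e^(−9λ) · λ^5e^(−34.3λ) = λ^9e^(−43.3λ), i.e. Gamma(10, 43.3).
Mode = (a−1)/b = 9/43.3 ≈ 0.2079.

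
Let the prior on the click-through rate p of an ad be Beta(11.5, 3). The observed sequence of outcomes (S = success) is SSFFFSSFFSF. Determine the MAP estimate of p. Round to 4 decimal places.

p̂_MAP = 0.6596

Prior: Beta(11.5, 3).
Data: 5 successes in 11 trials (from the sequence). The binomial likelihood contributes p^5(1−p)^6, so the posterior is Beta(11.5+5, 3+6) = Beta(16.5, 9).
For Beta(a, b) with a, b > 1 the mode is (a−1)/(a+b−2) = 15.5/23.5 ≈ 0.6596.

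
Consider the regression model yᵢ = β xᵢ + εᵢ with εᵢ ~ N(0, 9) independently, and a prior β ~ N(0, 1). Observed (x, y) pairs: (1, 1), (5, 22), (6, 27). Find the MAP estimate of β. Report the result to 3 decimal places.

β̂_MAP = 3.845

log p(β | y) = −Σ(yᵢ − βxᵢ)²/(2·9) − β²/(2·1) + const.
Setting the derivative to zero: Σxᵢ(yᵢ − βxᵢ)/9 − β/1 = 0, so β = Σxᵢyᵢ / (Σxᵢ² + σ²/τ²).
Σxᵢyᵢ = 1·1 + 5·22 + 6·27 = 273; Σxᵢ² = 62; σ²/τ² = 9.
β̂_MAP = 273 / (62 + 9) = 273/71 ≈ 3.845.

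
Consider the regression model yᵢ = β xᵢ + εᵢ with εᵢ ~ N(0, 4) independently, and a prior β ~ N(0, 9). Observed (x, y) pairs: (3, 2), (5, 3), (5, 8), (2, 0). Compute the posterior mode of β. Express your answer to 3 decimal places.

β̂_MAP = 0.961

log p(β | y) = −Σ(yᵢ − βxᵢ)²/(2·4) − β²/(2·9) + const.
Setting the derivative to zero: Σxᵢ(yᵢ − βxᵢ)/4 − β/9 = 0, so β = Σxᵢyᵢ / (Σxᵢ² + σ²/τ²).
Σxᵢyᵢ = 3·2 + 5·3 + 5·8 + 2·0 = 61; Σxᵢ² = 63; σ²/τ² = 4/9.
β̂_MAP = 61 / (63 + 4/9) = 61/(571/9) = 549/571 ≈ 0.961.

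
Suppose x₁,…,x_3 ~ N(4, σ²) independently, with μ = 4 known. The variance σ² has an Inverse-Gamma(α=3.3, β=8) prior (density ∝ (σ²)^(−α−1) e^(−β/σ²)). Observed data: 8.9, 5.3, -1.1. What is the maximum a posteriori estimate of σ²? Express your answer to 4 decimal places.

Sum of squared deviations about the known mean: SS = (8.9−4)² + (5.3−4)² + (-1.1−4)² = 51.71.
The Normal likelihood contributes (σ²)^(−n/2) exp(−SS/(2σ²)), so the posterior is Inverse-Gamma(α + n/2, β + SS/2) = Inverse-Gamma(4.8, 33.855).
The mode of Inverse-Gamma(a, b) is b/(a+1) = 33.855/5.8 ≈ 5.8371.

σ̂²_MAP = 5.8371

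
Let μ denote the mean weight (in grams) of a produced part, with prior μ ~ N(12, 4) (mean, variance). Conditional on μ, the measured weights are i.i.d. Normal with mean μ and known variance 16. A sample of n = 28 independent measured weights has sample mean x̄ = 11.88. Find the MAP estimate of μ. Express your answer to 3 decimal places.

μ̂_MAP = 11.895

n = 28, x̄ = 11.88.
For a Normal prior and Normal likelihood with known variance, the posterior is Normal; its mode equals its mean, the precision-weighted average.
Prior precision 1/σ₀² = 1/4 = 0.25; data precision n/σ² = 28/16 = 1.75.
μ̂ = (0.25·12 + 1.75·11.88) / (0.25 + 1.75) = 23.79/2 = 11.895.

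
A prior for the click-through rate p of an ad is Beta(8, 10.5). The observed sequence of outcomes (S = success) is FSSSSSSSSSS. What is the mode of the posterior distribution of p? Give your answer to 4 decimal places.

p̂_MAP = 0.6182

Prior: Beta(8, 10.5).
Data: 10 successes in 11 trials (from the sequence). The binomial likelihood contributes p^10(1−p)^1, so the posterior is Beta(8+10, 10.5+1) = Beta(18, 11.5).
For Beta(a, b) with a, b > 1 the mode is (a−1)/(a+b−2) = 17/27.5 ≈ 0.6182.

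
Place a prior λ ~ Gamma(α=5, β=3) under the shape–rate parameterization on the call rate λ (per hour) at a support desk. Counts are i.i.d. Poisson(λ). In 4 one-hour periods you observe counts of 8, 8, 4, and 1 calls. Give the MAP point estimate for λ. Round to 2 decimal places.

Σxᵢ = 8+8+4+1 = 21, with n = 4.
Posterior ∝ λ^4e^(−3λ) · λ^21e^(−4λ) = λ^25e^(−7λ), i.e. Gamma(shape=26, rate=7).
The mode of a Gamma(a, b) with a ≥ 1 (shape–rate) is (a−1)/b = 25/7 ≈ 3.57.

λ̂_MAP = 3.57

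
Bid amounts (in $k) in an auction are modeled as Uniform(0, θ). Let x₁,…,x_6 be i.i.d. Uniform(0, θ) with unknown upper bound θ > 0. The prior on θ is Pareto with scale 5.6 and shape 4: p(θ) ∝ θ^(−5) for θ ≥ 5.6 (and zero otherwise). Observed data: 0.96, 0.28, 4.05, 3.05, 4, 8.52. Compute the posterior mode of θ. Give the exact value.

θ̂_MAP = 8.52

The Uniform(0, θ) likelihood is θ^(−n) for θ ≥ max(xᵢ), zero otherwise. Here max(xᵢ) = 8.52.
Posterior ∝ θ^(−5) · θ^(−6) = θ^(−11) on θ ≥ max(5.6, 8.52) = 8.52.
This density is strictly decreasing in θ, so the posterior mode lies at the lower boundary of the support.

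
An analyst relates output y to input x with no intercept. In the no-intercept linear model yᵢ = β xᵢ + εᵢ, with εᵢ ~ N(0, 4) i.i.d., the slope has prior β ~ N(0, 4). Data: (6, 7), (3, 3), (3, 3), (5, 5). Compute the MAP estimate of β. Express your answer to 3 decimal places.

log p(β | y) = −Σ(yᵢ − βxᵢ)²/(2·4) − β²/(2·4) + const.
Setting the derivative to zero: Σxᵢ(yᵢ − βxᵢ)/4 − β/4 = 0, so β = Σxᵢyᵢ / (Σxᵢ² + σ²/τ²).
Σxᵢyᵢ = 6·7 + 3·3 + 3·3 + 5·5 = 85; Σxᵢ² = 79; σ²/τ² = 1.
β̂_MAP = 85 / (79 + 1) = 85/80 ≈ 1.063.

β̂_MAP = 1.063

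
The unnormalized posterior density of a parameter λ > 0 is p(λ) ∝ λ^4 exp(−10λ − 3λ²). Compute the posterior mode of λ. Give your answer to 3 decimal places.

ℓ'(λ) = 4/λ − 10 − 6λ. Setting this to zero and multiplying by λ: 6λ² + 10λ − 4 = 0.
λ = (−10 + √(10² + 4·6·4)) / (2·6) = (−10 + √196) / 12 = (−10 + 14)/12 = 1/3.
ℓ''(λ) = −4/λ² − 6 < 0, confirming a maximum.

λ̂_MAP = 0.333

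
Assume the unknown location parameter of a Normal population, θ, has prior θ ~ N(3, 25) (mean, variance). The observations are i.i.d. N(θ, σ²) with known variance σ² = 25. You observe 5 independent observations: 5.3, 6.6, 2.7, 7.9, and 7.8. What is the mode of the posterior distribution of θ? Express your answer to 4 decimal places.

θ̂_MAP = 5.5500

n = 5; x̄ = (5.3 + 6.6 + 2.7 + 7.9 + 7.8)/5 = 30.3/5 = 6.06.
For a Normal prior and Normal likelihood with known variance, the posterior is Normal; its mode equals its mean, the precision-weighted average.
Prior precision 1/σ₀² = 1/25 = 0.04; data precision n/σ² = 5/25 = 0.2.
θ̂ = (0.04·3 + 0.2·6.06) / (0.04 + 0.2) = 1.332/0.24 = 5.5500.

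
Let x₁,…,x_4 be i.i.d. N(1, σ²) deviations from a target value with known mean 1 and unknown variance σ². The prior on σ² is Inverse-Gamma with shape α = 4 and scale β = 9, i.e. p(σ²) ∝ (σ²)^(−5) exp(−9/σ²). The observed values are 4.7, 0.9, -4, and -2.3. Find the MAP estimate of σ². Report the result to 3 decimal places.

Sum of squared deviations about the known mean: SS = (4.7−1)² + (0.9−1)² + (-4−1)² + (-2.3−1)² = 49.59.
The Normal likelihood contributes (σ²)^(−n/2) exp(−SS/(2σ²)), so the posterior is Inverse-Gamma(α + n/2, β + SS/2) = Inverse-Gamma(6, 33.795).
The mode of Inverse-Gamma(a, b) is b/(a+1) = 33.795/7 ≈ 4.828.

σ̂²_MAP = 4.828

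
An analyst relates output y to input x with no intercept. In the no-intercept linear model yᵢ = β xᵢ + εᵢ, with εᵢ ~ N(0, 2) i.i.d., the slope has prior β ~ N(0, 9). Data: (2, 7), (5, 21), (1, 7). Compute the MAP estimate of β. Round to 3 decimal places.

log p(β | y) = −Σ(yᵢ − βxᵢ)²/(2·2) − β²/(2·9) + const.
Setting the derivative to zero: Σxᵢ(yᵢ − βxᵢ)/2 − β/9 = 0, so β = Σxᵢyᵢ / (Σxᵢ² + σ²/τ²).
Σxᵢyᵢ = 2·7 + 5·21 + 1·7 = 126; Σxᵢ² = 30; σ²/τ² = 2/9.
β̂_MAP = 126 / (30 + 2/9) = 126/(272/9) = 567/136 ≈ 4.169.

β̂_MAP = 4.169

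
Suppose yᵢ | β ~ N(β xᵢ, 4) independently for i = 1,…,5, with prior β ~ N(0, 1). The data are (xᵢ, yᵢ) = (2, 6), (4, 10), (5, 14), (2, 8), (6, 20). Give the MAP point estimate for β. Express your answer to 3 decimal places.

log p(β | y) = −Σ(yᵢ − βxᵢ)²/(2·4) − β²/(2·1) + const.
Setting the derivative to zero: Σxᵢ(yᵢ − βxᵢ)/4 − β/1 = 0, so β = Σxᵢyᵢ / (Σxᵢ² + σ²/τ²).
Σxᵢyᵢ = 2·6 + 4·10 + 5·14 + 2·8 + 6·20 = 258; Σxᵢ² = 85; σ²/τ² = 4.
β̂_MAP = 258 / (85 + 4) = 258/89 ≈ 2.899.

β̂_MAP = 2.899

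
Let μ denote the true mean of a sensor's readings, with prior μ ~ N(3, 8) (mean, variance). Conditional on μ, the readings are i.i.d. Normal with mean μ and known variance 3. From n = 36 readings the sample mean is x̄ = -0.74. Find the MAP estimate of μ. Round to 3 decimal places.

n = 36, x̄ = -0.74.
For a Normal prior and Normal likelihood with known variance, the posterior is Normal; its mode equals its mean, the precision-weighted average.
Prior precision 1/σ₀² = 1/8 = 0.125; data precision n/σ² = 36/3 = 12.
μ̂ = (0.125·3 + 12·(-0.74)) / (0.125 + 12) = (-8.505)/12.125 = -1701/2425 ≈ -0.701.

μ̂_MAP = -0.701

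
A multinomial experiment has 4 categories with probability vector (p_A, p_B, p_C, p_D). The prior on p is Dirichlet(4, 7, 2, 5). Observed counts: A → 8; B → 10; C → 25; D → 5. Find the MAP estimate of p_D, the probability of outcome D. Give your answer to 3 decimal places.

MAP estimate of p_D = 0.145

The posterior is Dirichlet(αᵢ + nᵢ) = Dirichlet(12, 17, 27, 10).
For a Dirichlet(a₁,…,a_K) with all aᵢ > 1, the mode has j-th component (aⱼ − 1)/(Σaᵢ − K).
Here Σaᵢ = 66 and K = 4, so p_D = (10 − 1)/(66 − 4) = 9/62 ≈ 0.145.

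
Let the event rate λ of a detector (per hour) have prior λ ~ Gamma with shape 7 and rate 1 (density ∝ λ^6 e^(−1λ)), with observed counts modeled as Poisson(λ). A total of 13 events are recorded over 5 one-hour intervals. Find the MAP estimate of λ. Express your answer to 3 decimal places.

Σxᵢ = 13, n = 5.
Posterior ∝ λ^6e^(−1λ) · λ^13e^(−5λ) = λ^19e^(−6λ), i.e. Gamma(shape=20, rate=6).
The mode of a Gamma(a, b) with a ≥ 1 (shape–rate) is (a−1)/b = 19/6 ≈ 3.167.

λ̂_MAP = 3.167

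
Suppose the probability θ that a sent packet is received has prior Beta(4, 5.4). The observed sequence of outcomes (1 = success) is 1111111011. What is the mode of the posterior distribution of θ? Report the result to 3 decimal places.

θ̂_MAP = 0.690

Prior: Beta(4, 5.4).
Data: 9 successes in 10 trials (from the sequence). The binomial likelihood contributes θ^9(1−θ)^1, so the posterior is Beta(4+9, 5.4+1) = Beta(13, 6.4).
For Beta(a, b) with a, b > 1 the mode is (a−1)/(a+b−2) = 12/17.4 ≈ 0.690.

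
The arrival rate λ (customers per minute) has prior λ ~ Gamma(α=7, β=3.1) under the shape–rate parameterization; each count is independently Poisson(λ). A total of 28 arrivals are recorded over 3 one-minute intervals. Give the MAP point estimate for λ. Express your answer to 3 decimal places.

λ̂_MAP = 5.574

Σxᵢ = 28, n = 3.
Posterior ∝ λ^6e^(−3.1λ) · λ^28e^(−3λ) = λ^34e^(−6.1λ), i.e. Gamma(shape=35, rate=6.1).
The mode of a Gamma(a, b) with a ≥ 1 (shape–rate) is (a−1)/b = 34/6.1 ≈ 5.574.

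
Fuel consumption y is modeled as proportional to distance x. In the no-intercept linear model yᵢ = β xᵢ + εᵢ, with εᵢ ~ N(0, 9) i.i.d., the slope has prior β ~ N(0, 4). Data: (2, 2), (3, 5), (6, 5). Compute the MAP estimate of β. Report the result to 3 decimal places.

β̂_MAP = 0.956

log p(β | y) = −Σ(yᵢ − βxᵢ)²/(2·9) − β²/(2·4) + const.
Setting the derivative to zero: Σxᵢ(yᵢ − βxᵢ)/9 − β/4 = 0, so β = Σxᵢyᵢ / (Σxᵢ² + σ²/τ²).
Σxᵢyᵢ = 2·2 + 3·5 + 6·5 = 49; Σxᵢ² = 49; σ²/τ² = 2.25.
β̂_MAP = 49 / (49 + 2.25) = 49/51.25 ≈ 0.956.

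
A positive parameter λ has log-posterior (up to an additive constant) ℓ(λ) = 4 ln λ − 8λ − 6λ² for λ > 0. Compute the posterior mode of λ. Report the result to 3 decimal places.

λ̂_MAP = 0.333

ℓ'(λ) = 4/λ − 8 − 12λ. Setting this to zero and multiplying by λ: 12λ² + 8λ − 4 = 0.
λ = (−8 + √(8² + 4·12·4)) / (2·12) = (−8 + √256) / 24 = (−8 + 16)/24 = 1/3.
ℓ''(λ) = −4/λ² − 12 < 0, confirming a maximum.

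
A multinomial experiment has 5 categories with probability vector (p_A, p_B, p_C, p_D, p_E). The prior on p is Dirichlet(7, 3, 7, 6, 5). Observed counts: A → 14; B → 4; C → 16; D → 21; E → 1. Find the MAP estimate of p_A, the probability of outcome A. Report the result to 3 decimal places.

The posterior is Dirichlet(αᵢ + nᵢ) = Dirichlet(21, 7, 23, 27, 6).
For a Dirichlet(a₁,…,a_K) with all aᵢ > 1, the mode has j-th component (aⱼ − 1)/(Σaᵢ − K).
Here Σaᵢ = 84 and K = 5, so p_A = (21 − 1)/(84 − 5) = 20/79 ≈ 0.253.

MAP estimate of p_A = 0.253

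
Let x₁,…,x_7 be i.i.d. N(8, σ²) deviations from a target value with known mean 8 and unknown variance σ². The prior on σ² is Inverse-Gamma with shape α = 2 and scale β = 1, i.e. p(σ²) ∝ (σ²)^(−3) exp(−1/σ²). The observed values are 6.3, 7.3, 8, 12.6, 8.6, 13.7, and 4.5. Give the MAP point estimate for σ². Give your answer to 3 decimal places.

σ̂²_MAP = 5.511

Sum of squared deviations about the known mean: SS = (6.3−8)² + (7.3−8)² + (8−8)² + (12.6−8)² + (8.6−8)² + (13.7−8)² + (4.5−8)² = 69.64.
The Normal likelihood contributes (σ²)^(−n/2) exp(−SS/(2σ²)), so the posterior is Inverse-Gamma(α + n/2, β + SS/2) = Inverse-Gamma(5.5, 35.82).
The mode of Inverse-Gamma(a, b) is b/(a+1) = 35.82/6.5 ≈ 5.511.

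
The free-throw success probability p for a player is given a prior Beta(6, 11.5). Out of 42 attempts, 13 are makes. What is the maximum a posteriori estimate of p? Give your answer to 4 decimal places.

p̂_MAP = 0.3130

Prior: Beta(6, 11.5).
Data: 13 successes in 42 trials. The binomial likelihood contributes p^13(1−p)^29, so the posterior is Beta(6+13, 11.5+29) = Beta(19, 40.5).
For Beta(a, b) with a, b > 1 the mode is (a−1)/(a+b−2) = 18/57.5 ≈ 0.3130.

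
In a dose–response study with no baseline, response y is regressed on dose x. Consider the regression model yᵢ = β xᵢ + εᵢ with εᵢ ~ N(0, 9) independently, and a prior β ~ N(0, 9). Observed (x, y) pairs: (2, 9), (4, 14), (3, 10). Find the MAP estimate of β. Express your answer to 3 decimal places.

log p(β | y) = −Σ(yᵢ − βxᵢ)²/(2·9) − β²/(2·9) + const.
Setting the derivative to zero: Σxᵢ(yᵢ − βxᵢ)/9 − β/9 = 0, so β = Σxᵢyᵢ / (Σxᵢ² + σ²/τ²).
Σxᵢyᵢ = 2·9 + 4·14 + 3·10 = 104; Σxᵢ² = 29; σ²/τ² = 1.
β̂_MAP = 104 / (29 + 1) = 104/30 ≈ 3.467.

β̂_MAP = 3.467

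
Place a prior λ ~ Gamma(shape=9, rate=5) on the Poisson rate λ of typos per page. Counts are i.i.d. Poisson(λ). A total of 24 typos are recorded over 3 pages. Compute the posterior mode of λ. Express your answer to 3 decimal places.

λ̂_MAP = 4.000

Σxᵢ = 24, n = 3.
Posterior ∝ λ^8e^(−5λ) · λ^24e^(−3λ) = λ^32e^(−8λ), i.e. Gamma(shape=33, rate=8).
The mode of a Gamma(a, b) with a ≥ 1 (shape–rate) is (a−1)/b = 32/8 ≈ 4.000.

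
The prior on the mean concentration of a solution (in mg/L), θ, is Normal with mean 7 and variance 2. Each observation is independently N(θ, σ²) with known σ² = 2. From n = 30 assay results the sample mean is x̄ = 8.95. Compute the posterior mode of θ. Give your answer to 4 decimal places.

θ̂_MAP = 8.8871

n = 30, x̄ = 8.95.
For a Normal prior and Normal likelihood with known variance, the posterior is Normal; its mode equals its mean, the precision-weighted average.
Prior precision 1/σ₀² = 1/2 = 0.5; data precision n/σ² = 30/2 = 15.
θ̂ = (0.5·7 + 15·8.95) / (0.5 + 15) = 137.75/15.5 = 551/62 ≈ 8.8871.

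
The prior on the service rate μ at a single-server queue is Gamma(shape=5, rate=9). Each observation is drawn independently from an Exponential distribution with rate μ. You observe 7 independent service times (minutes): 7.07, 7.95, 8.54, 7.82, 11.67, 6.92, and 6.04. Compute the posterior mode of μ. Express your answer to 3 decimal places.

μ̂_MAP = 0.169

The Exponential(rate=μ) likelihood is ∝ μ^n e^(−μΣtᵢ). Here n = 7 and Σtᵢ = 7.07 + 7.95 + 8.54 + 7.82 + 11.67 + 6.92 + 6.04 = 56.01.
Posterior ∝ μ^4e^(−9μ) · μ^7e^(−56.01μ) = μ^11e^(−65.01μ), i.e. Gamma(12, 65.01).
Mode = (a−1)/b = 11/65.01 ≈ 0.169.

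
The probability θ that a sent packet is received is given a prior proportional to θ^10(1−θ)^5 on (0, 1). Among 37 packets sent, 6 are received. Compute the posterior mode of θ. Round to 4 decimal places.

The prior density ∝ θ^10(1−θ)^5 is the kernel of Beta(11, 6).
Data: 6 successes in 37 trials. The binomial likelihood contributes θ^6(1−θ)^31, so the posterior is Beta(11+6, 6+31) = Beta(17, 37).
For Beta(a, b) with a, b > 1 the mode is (a−1)/(a+b−2) = 16/52 ≈ 0.3077.

θ̂_MAP = 0.3077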